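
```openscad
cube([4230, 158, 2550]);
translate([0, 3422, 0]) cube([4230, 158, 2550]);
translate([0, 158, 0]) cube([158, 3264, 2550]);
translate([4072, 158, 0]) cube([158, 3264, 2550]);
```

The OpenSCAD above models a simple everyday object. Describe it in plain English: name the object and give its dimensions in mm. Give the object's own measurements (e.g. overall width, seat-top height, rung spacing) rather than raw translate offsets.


The wall frame of a small rectangular building: four walls, each 2550 mm tall and 158 mm thick, enclosing a footprint 4230 mm (x) by 3580 mm (y) outside-to-outside, with no floor or roof. The front and back walls (the −y and +y sides) span the full width; the two side walls fit between them.


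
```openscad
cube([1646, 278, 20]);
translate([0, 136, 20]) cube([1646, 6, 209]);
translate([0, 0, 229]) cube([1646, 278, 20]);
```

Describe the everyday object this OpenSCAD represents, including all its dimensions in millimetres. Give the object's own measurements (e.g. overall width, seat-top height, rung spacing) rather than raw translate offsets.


An I-beam lying along x, 1646 mm long. Overall section height 249 mm. Two flanges 278 mm wide (y) and 20 mm thick, one on the floor and one at the top; a web 6 mm thick runs between them, centred on the flange width.


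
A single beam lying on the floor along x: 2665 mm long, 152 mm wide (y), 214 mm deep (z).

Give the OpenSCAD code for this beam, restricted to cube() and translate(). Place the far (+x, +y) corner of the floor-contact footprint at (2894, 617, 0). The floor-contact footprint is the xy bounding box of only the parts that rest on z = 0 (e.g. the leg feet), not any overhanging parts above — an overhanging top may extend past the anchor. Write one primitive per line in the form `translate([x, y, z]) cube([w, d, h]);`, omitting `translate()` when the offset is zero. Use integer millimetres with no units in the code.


translate([229, 465, 0]) cube([2665, 152, 214]);


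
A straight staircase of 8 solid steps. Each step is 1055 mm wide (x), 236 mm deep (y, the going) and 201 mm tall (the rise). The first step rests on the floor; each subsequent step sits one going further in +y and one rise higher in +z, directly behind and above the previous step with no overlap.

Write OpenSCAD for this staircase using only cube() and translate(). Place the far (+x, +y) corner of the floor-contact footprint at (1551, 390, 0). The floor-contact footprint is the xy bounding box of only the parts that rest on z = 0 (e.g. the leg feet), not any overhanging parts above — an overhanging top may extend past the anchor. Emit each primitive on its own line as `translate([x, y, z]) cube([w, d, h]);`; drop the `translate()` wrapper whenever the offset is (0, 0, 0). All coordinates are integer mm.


translate([496, 154, 0]) cube([1055, 236, 201]);
translate([496, 390, 201]) cube([1055, 236, 201]);
translate([496, 626, 402]) cube([1055, 236, 201]);
translate([496, 862, 603]) cube([1055, 236, 201]);
translate([496, 1098, 804]) cube([1055, 236, 201]);
translate([496, 1334, 1005]) cube([1055, 236, 201]);
translate([496, 1570, 1206]) cube([1055, 236, 201]);
translate([496, 1806, 1407]) cube([1055, 236, 201]);


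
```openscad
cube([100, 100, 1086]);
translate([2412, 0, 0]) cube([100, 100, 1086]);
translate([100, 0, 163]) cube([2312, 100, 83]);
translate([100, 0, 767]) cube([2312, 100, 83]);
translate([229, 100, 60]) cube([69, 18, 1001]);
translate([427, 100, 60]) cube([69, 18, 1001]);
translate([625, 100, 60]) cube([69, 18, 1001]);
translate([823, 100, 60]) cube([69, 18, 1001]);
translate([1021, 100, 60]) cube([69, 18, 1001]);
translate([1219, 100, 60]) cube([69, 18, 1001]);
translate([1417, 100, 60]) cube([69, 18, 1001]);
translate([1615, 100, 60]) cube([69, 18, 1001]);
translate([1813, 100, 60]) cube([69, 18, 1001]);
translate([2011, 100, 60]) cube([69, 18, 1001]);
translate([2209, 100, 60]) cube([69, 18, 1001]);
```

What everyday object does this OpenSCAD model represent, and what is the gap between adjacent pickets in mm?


A fence section. The picket gap is 129 mm.

Two posts, two rails, 11 pickets — a fence section. Span 2312 mm holds 11 pickets of 69 mm with 12 equal gaps: ⌊(2312 − 11·69) / 12⌋ = 129 mm.


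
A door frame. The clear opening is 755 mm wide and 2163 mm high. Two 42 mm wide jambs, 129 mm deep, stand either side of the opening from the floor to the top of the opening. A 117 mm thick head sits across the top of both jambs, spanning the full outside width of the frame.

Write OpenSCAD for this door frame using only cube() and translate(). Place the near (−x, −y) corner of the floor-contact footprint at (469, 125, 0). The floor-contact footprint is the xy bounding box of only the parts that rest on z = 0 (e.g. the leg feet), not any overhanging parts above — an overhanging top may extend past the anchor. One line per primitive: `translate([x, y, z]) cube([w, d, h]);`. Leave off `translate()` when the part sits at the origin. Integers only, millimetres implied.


translate([469, 125, 0]) cube([42, 129, 2163]);
translate([1266, 125, 0]) cube([42, 129, 2163]);
translate([469, 125, 2163]) cube([839, 129, 117]);


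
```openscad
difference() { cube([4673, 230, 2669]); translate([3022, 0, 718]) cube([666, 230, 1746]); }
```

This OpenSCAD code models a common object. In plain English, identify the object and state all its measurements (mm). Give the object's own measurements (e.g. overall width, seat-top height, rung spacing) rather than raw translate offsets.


A wall 4673 mm long (x), 230 mm thick (y), 2669 mm tall, with a rectangular window opening cut through it. The opening is 666 mm wide and 1746 mm tall; its sill is at z = 718 mm and its near (−x) edge is 3022 mm from the wall's −x end. The opening passes through the full wall thickness.


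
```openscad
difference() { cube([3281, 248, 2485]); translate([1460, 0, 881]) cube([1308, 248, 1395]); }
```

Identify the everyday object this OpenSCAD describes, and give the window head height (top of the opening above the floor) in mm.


A wall with a window opening. The window head height is 2276 mm.

A wall with a rectangular opening subtracted — a window. Sill at z = 881, opening 1395 mm tall, so the head is at 881 + 1395 = 2276 mm.


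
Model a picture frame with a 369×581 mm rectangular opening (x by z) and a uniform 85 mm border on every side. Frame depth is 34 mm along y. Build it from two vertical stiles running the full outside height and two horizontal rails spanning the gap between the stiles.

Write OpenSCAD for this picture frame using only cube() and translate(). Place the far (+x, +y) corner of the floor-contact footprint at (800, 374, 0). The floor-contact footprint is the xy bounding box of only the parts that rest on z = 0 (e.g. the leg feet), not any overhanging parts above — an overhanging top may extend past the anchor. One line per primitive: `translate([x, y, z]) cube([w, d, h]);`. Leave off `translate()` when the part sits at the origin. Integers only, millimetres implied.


translate([261, 340, 0]) cube([85, 34, 751]);
translate([715, 340, 0]) cube([85, 34, 751]);
translate([346, 340, 0]) cube([369, 34, 85]);
translate([346, 340, 666]) cube([369, 34, 85]);


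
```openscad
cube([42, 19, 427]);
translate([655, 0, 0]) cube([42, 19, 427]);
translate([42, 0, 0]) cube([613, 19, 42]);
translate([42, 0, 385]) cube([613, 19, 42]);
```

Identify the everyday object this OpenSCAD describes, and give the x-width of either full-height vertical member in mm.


A picture frame. The border width is 42 mm.

Four thin pieces enclosing a rectangular opening — a picture frame. The two full-height stiles are 427 mm tall; the top rail sits at z = 385 and is 42 mm tall, so the border above the opening is 427 − 385 = 42 mm, matching the stile x-width.


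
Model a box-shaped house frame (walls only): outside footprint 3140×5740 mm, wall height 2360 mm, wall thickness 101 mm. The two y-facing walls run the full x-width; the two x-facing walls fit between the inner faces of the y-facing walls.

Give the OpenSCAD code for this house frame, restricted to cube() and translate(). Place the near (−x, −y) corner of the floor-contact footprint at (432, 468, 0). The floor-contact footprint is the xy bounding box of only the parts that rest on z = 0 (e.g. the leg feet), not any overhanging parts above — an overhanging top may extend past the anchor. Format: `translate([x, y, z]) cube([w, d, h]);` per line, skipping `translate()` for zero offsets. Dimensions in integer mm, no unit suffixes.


translate([432, 468, 0]) cube([3140, 101, 2360]);
translate([432, 6107, 0]) cube([3140, 101, 2360]);
translate([432, 569, 0]) cube([101, 5538, 2360]);
translate([3471, 569, 0]) cube([101, 5538, 2360]);


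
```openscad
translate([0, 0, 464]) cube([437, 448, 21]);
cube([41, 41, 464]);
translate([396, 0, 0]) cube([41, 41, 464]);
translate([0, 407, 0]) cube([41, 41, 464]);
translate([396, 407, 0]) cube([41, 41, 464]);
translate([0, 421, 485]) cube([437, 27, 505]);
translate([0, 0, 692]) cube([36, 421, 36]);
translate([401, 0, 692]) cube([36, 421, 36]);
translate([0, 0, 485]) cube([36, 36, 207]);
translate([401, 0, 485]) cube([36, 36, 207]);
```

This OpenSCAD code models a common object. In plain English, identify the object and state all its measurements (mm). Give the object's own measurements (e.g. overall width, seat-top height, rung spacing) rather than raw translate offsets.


A chair. The seat is a 437×448×21 mm slab with its top at z = 485 mm, on four 41×41 mm corner legs (flush with the seat edges, standing on z = 0). A flat backrest 27 mm thick, 505 mm tall, spans the full seat width and rises from the seat top along its +y edge, rear face flush with the rear of the seat. Two armrests of 36×36 mm section run along each side from the seat's front edge to the front of the backrest, top faces 243 mm above the seat top and outer faces flush with the seat's x-edges; a 36×36 mm post under the front of each armrest stands on the seat at the front corner.


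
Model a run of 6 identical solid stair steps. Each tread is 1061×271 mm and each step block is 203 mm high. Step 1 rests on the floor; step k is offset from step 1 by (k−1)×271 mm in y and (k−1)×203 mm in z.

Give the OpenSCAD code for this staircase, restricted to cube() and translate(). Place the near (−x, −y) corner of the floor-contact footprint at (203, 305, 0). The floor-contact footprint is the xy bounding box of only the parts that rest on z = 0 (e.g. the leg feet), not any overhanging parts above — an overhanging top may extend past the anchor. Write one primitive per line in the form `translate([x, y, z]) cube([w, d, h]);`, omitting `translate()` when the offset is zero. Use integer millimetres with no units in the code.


translate([203, 305, 0]) cube([1061, 271, 203]);
translate([203, 576, 203]) cube([1061, 271, 203]);
translate([203, 847, 406]) cube([1061, 271, 203]);
translate([203, 1118, 609]) cube([1061, 271, 203]);
translate([203, 1389, 812]) cube([1061, 271, 203]);
translate([203, 1660, 1015]) cube([1061, 271, 203]);


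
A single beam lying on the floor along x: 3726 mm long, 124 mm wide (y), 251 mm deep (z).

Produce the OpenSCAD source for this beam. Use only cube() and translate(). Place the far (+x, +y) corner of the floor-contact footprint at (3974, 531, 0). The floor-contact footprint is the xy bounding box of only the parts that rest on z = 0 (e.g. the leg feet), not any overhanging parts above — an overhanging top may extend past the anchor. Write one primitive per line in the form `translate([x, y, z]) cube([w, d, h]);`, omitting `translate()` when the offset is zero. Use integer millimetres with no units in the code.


translate([248, 407, 0]) cube([3726, 124, 251]);


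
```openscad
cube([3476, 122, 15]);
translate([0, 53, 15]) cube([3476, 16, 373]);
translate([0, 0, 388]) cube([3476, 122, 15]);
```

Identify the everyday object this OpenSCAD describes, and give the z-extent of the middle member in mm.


An I-beam. The web height is 373 mm.

Two wide flanges with a thin centred web — an I-beam. Overall 403 mm minus two 15 mm flanges gives a web of 403 − 2·15 = 373 mm.


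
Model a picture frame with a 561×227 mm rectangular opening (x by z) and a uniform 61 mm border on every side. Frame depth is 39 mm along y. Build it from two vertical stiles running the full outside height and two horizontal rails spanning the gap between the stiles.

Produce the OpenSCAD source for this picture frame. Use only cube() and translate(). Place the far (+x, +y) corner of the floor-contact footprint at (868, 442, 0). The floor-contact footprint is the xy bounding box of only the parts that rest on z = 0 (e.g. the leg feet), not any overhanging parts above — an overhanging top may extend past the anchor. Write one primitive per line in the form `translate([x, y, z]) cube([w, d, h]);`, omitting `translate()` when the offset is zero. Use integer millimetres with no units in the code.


translate([185, 403, 0]) cube([61, 39, 349]);
translate([807, 403, 0]) cube([61, 39, 349]);
translate([246, 403, 0]) cube([561, 39, 61]);
translate([246, 403, 288]) cube([561, 39, 61]);


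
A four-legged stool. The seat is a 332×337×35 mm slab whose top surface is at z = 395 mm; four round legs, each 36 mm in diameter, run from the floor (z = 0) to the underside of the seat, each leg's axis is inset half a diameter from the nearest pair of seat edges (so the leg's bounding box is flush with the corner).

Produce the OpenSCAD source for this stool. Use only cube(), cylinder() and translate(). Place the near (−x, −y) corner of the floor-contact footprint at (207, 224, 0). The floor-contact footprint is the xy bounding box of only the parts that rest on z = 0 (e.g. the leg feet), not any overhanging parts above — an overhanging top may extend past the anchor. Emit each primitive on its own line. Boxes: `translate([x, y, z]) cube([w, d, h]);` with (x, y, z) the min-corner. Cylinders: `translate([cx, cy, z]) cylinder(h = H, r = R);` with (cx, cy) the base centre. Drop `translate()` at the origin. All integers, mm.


translate([207, 224, 360]) cube([332, 337, 35]);
translate([225, 242, 0]) cylinder(h = 360, r = 18);
translate([521, 242, 0]) cylinder(h = 360, r = 18);
translate([225, 543, 0]) cylinder(h = 360, r = 18);
translate([521, 543, 0]) cylinder(h = 360, r = 18);


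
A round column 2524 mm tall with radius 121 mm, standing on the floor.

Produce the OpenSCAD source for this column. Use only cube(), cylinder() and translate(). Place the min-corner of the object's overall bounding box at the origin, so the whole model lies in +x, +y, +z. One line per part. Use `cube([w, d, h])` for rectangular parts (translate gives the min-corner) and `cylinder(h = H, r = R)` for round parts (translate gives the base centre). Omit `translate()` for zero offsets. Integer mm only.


translate([121, 121, 0]) cylinder(h = 2524, r = 121);


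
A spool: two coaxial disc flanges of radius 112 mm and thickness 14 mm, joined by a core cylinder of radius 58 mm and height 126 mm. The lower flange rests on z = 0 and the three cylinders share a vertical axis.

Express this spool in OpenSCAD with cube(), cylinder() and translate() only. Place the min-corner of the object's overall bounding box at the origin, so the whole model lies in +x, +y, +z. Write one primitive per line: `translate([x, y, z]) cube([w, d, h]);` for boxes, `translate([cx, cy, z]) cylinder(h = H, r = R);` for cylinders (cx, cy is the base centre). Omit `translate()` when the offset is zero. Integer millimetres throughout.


translate([112, 112, 0]) cylinder(h = 14, r = 112);
translate([112, 112, 14]) cylinder(h = 126, r = 58);
translate([112, 112, 140]) cylinder(h = 14, r = 112);


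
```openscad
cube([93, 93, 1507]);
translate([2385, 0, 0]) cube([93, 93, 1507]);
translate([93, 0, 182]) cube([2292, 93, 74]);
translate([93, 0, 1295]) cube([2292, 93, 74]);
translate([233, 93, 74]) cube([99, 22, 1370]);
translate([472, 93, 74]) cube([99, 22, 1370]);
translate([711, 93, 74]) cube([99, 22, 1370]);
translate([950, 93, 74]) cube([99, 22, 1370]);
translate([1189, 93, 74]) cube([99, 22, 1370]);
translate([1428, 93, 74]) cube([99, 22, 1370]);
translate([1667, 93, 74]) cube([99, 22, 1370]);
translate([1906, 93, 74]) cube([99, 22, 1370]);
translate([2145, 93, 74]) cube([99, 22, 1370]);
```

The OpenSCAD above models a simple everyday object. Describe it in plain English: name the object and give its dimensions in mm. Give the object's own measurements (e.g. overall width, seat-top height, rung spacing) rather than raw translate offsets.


A fence section. Two 93×93 mm posts, 1507 mm tall, stand on the floor with a clear span of 2292 mm between their inner faces. Two horizontal rails of 93×74 mm section span the gap between the posts with their undersides at z = 182 mm and z = 1295 mm, flush with the posts' −y face. 9 pickets, each 99 mm wide, 22 mm thick and 1370 mm tall, are fixed to the +y face of the rails with their bottoms at z = 74 mm, spaced across the span with a 140 mm gap after the −x post and between neighbouring pickets, with 141 mm left before the +x post.


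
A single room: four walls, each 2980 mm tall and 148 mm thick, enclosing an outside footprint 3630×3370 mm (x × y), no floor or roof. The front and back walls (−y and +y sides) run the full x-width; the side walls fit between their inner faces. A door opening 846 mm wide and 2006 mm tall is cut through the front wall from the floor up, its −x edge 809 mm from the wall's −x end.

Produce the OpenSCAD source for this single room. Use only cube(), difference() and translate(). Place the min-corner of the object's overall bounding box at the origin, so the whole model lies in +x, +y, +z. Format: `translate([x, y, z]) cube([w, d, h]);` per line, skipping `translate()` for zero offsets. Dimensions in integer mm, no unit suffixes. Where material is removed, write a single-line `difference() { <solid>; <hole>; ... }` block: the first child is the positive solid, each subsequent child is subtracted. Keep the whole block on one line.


difference() { cube([3630, 148, 2980]); translate([809, 0, 0]) cube([846, 148, 2006]); }
translate([0, 3222, 0]) cube([3630, 148, 2980]);
translate([0, 148, 0]) cube([148, 3074, 2980]);
translate([3482, 148, 0]) cube([148, 3074, 2980]);


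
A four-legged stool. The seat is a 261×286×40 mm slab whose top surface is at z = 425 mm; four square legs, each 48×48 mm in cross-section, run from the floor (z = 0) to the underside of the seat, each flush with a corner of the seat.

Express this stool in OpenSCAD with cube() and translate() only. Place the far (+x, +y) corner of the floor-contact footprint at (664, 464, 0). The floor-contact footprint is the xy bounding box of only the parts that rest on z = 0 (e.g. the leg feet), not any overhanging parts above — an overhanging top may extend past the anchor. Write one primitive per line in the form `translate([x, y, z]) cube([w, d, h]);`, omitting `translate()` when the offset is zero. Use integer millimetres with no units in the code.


// leg_h = 425 - 40 = 385
translate([403, 178, 385]) cube([261, 286, 40]);
translate([403, 178, 0]) cube([48, 48, 385]);
translate([616, 178, 0]) cube([48, 48, 385]);
translate([403, 416, 0]) cube([48, 48, 385]);
translate([616, 416, 0]) cube([48, 48, 385]);


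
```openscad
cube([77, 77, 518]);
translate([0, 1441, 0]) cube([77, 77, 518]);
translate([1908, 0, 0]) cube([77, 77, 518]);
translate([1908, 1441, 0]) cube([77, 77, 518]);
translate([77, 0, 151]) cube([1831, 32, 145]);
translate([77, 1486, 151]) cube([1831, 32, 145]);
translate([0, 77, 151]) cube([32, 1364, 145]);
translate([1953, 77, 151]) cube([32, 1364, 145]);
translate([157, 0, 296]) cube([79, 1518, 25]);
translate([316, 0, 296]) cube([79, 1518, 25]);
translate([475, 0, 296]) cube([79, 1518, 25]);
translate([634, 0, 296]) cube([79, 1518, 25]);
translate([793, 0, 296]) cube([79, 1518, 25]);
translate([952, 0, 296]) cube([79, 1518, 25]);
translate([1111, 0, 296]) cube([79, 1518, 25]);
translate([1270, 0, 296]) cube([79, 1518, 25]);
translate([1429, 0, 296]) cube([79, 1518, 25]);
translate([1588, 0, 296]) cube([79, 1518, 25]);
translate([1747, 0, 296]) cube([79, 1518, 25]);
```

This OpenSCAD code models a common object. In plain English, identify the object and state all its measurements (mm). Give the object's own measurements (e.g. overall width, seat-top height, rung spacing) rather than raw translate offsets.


A bed frame 1985 mm long (x) by 1518 mm wide (y). Four 77×77 mm corner posts, 518 mm tall, at the corners of the footprint. Four rails of 32 mm thickness and 145 mm height run between adjacent posts with their undersides at z = 151 mm, their outer faces flush with the outside of the frame (the two x-running rails run between the posts' inner faces; the two y-running rails run between the posts' inner faces). 11 slats, each 79 mm wide (x) and 25 mm thick, lie across the top of the two x-running rails, running the full 1518 mm width of the frame in y; along x they sit between the end posts with a 80 mm gap after the −x posts and between neighbouring slats, leaving 82 mm before the +x posts.


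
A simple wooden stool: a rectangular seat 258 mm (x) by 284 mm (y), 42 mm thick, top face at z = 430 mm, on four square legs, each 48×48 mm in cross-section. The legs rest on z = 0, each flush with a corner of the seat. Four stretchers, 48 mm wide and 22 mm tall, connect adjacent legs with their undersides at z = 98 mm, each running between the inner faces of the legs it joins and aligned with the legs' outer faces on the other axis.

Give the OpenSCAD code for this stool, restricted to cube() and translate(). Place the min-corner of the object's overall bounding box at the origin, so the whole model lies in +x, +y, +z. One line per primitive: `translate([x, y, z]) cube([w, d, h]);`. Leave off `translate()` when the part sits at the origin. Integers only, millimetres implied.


// leg_h = 430 - 42 = 388
// stretcher span = 258 - 2*48 = 162
translate([0, 0, 388]) cube([258, 284, 42]);
cube([48, 48, 388]);
translate([210, 0, 0]) cube([48, 48, 388]);
translate([0, 236, 0]) cube([48, 48, 388]);
translate([210, 236, 0]) cube([48, 48, 388]);
translate([48, 0, 98]) cube([162, 48, 22]);
translate([48, 236, 98]) cube([162, 48, 22]);
translate([0, 48, 98]) cube([48, 188, 22]);
translate([210, 48, 98]) cube([48, 188, 22]);


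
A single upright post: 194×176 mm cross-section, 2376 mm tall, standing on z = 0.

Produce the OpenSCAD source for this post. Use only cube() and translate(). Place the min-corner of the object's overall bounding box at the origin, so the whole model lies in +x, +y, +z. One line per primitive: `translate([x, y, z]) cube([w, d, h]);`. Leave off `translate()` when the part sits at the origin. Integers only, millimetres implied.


cube([194, 176, 2376]);


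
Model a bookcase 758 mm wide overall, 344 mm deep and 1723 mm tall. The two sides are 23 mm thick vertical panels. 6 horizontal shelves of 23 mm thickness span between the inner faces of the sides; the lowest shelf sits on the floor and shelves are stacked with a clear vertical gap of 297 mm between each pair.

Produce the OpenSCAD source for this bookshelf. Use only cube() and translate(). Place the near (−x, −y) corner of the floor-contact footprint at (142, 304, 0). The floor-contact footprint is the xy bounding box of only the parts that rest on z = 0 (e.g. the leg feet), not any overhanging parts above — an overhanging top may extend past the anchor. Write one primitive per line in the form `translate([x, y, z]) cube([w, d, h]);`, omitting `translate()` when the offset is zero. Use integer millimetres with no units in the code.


translate([142, 304, 0]) cube([23, 344, 1723]);
translate([877, 304, 0]) cube([23, 344, 1723]);
translate([165, 304, 0]) cube([712, 344, 23]);
translate([165, 304, 320]) cube([712, 344, 23]);
translate([165, 304, 640]) cube([712, 344, 23]);
translate([165, 304, 960]) cube([712, 344, 23]);
translate([165, 304, 1280]) cube([712, 344, 23]);
translate([165, 304, 1600]) cube([712, 344, 23]);


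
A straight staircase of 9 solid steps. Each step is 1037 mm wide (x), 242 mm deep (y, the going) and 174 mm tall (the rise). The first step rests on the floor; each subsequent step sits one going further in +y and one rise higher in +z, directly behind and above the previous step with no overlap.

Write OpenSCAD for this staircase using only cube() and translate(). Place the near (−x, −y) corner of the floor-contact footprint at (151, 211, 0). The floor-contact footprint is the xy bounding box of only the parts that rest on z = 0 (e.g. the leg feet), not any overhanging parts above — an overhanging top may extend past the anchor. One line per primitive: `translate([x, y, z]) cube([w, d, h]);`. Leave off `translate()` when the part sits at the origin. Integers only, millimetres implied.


translate([151, 211, 0]) cube([1037, 242, 174]);
translate([151, 453, 174]) cube([1037, 242, 174]);
translate([151, 695, 348]) cube([1037, 242, 174]);
translate([151, 937, 522]) cube([1037, 242, 174]);
translate([151, 1179, 696]) cube([1037, 242, 174]);
translate([151, 1421, 870]) cube([1037, 242, 174]);
translate([151, 1663, 1044]) cube([1037, 242, 174]);
translate([151, 1905, 1218]) cube([1037, 242, 174]);
translate([151, 2147, 1392]) cube([1037, 242, 174]);


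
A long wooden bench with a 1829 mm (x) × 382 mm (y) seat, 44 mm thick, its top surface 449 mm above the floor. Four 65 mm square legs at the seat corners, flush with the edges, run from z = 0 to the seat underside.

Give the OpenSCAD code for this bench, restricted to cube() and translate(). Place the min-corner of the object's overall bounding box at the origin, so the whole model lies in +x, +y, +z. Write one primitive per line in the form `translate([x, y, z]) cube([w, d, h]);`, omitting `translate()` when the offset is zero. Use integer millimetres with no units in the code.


translate([0, 0, 405]) cube([1829, 382, 44]);
cube([65, 65, 405]);
translate([0, 317, 0]) cube([65, 65, 405]);
translate([1764, 0, 0]) cube([65, 65, 405]);
translate([1764, 317, 0]) cube([65, 65, 405]);


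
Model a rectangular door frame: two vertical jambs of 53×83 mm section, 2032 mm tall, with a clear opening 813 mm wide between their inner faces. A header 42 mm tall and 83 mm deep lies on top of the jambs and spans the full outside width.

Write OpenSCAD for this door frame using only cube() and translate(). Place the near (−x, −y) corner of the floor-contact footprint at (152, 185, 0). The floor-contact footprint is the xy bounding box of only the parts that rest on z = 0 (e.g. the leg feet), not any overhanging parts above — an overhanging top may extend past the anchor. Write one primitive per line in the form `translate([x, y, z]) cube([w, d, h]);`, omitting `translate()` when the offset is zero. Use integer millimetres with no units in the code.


translate([152, 185, 0]) cube([53, 83, 2032]);
translate([1018, 185, 0]) cube([53, 83, 2032]);
translate([152, 185, 2032]) cube([919, 83, 42]);


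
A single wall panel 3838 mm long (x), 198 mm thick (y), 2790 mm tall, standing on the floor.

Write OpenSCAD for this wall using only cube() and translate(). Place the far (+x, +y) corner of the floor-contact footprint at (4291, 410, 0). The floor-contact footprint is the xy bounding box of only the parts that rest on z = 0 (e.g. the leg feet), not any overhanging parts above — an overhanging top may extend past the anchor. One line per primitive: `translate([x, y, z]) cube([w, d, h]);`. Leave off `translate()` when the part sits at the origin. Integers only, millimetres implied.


translate([453, 212, 0]) cube([3838, 198, 2790]);


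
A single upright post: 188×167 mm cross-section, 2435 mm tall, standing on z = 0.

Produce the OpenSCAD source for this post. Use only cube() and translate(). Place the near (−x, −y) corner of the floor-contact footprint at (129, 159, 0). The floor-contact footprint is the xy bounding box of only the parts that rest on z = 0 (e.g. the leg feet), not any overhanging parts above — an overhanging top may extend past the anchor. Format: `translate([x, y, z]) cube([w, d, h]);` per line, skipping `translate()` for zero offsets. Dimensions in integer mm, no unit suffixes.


translate([129, 159, 0]) cube([188, 167, 2435]);


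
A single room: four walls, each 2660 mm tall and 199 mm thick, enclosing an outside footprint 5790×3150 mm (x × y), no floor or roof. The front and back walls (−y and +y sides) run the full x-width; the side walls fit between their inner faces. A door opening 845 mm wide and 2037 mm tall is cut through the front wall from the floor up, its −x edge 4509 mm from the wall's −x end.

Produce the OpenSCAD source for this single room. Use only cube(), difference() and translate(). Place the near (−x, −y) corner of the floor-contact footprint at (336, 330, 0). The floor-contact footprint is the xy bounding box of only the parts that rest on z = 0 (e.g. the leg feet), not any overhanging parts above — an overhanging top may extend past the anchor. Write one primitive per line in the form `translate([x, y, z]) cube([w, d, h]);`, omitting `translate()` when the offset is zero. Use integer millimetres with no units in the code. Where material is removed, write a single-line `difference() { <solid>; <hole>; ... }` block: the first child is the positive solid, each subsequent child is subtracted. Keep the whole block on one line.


difference() { translate([336, 330, 0]) cube([5790, 199, 2660]); translate([4845, 330, 0]) cube([845, 199, 2037]); }
translate([336, 3281, 0]) cube([5790, 199, 2660]);
translate([336, 529, 0]) cube([199, 2752, 2660]);
translate([5927, 529, 0]) cube([199, 2752, 2660]);


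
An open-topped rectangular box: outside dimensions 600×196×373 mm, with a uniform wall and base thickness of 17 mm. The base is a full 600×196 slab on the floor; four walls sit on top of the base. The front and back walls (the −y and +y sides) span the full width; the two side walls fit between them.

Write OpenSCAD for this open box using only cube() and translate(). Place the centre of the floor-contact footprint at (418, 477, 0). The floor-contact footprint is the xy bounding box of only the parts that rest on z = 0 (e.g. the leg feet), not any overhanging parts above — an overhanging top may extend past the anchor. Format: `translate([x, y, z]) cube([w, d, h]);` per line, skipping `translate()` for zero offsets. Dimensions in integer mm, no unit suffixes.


translate([118, 379, 0]) cube([600, 196, 17]);
translate([118, 379, 17]) cube([600, 17, 356]);
translate([118, 558, 17]) cube([600, 17, 356]);
translate([118, 396, 17]) cube([17, 162, 356]);
translate([701, 396, 17]) cube([17, 162, 356]);


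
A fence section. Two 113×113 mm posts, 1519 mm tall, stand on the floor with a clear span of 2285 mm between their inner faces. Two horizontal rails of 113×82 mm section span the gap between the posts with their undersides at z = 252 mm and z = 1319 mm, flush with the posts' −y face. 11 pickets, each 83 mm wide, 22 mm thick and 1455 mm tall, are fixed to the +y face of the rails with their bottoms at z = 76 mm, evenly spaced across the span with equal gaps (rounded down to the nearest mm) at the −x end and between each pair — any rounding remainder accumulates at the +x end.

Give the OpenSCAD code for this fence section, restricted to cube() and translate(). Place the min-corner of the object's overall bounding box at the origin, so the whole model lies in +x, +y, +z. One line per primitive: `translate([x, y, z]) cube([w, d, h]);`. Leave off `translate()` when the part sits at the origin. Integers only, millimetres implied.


cube([113, 113, 1519]);
translate([2398, 0, 0]) cube([113, 113, 1519]);
translate([113, 0, 252]) cube([2285, 113, 82]);
translate([113, 0, 1319]) cube([2285, 113, 82]);
translate([227, 113, 76]) cube([83, 22, 1455]);
translate([424, 113, 76]) cube([83, 22, 1455]);
translate([621, 113, 76]) cube([83, 22, 1455]);
translate([818, 113, 76]) cube([83, 22, 1455]);
translate([1015, 113, 76]) cube([83, 22, 1455]);
translate([1212, 113, 76]) cube([83, 22, 1455]);
translate([1409, 113, 76]) cube([83, 22, 1455]);
translate([1606, 113, 76]) cube([83, 22, 1455]);
translate([1803, 113, 76]) cube([83, 22, 1455]);
translate([2000, 113, 76]) cube([83, 22, 1455]);
translate([2197, 113, 76]) cube([83, 22, 1455]);


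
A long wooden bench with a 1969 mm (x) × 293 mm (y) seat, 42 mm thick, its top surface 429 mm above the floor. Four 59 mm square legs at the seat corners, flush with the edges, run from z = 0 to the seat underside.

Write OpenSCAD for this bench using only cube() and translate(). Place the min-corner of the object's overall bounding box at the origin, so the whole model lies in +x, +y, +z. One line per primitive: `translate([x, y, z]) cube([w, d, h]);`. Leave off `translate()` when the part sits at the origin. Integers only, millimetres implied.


// leg_h = 429 − 42 = 387
translate([0, 0, 387]) cube([1969, 293, 42]);
cube([59, 59, 387]);
translate([0, 234, 0]) cube([59, 59, 387]);
translate([1910, 0, 0]) cube([59, 59, 387]);
translate([1910, 234, 0]) cube([59, 59, 387]);


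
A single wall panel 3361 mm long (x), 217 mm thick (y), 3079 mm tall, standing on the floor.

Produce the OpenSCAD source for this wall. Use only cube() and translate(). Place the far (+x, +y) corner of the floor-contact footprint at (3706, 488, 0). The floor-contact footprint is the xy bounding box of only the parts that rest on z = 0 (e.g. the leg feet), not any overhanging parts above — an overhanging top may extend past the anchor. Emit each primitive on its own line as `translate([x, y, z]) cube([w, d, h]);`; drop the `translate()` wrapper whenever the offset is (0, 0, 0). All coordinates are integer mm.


translate([345, 271, 0]) cube([3361, 217, 3079]);


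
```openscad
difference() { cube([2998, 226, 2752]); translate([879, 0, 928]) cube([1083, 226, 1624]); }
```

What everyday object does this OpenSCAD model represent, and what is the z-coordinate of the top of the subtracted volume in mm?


A wall with a window opening. The window head height is 2552 mm.

A wall with a rectangular opening subtracted — a window. Sill at z = 928, opening 1624 mm tall, so the head is at 928 + 1624 = 2552 mm.


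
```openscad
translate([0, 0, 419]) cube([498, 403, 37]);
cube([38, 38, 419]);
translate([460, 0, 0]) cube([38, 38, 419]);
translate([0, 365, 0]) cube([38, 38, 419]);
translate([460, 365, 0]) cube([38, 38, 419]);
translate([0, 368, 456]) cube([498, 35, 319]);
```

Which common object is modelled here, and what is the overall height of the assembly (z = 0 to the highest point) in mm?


A chair. The overall height is 775 mm.

A slab on four corner posts with a tall panel at the back — a chair. The seat slab sits at z = 419 with thickness 37, and the 319 mm backrest starts at the seat top, so the overall height is 419 + 37 + 319 = 775 mm.


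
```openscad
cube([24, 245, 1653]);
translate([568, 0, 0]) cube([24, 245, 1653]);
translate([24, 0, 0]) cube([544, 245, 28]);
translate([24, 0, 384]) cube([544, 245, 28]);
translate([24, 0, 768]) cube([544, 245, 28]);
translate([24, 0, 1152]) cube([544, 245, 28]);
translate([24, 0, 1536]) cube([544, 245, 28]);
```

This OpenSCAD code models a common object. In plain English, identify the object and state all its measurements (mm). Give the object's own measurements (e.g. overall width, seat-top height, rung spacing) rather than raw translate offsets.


An open bookshelf. Two side panels, each 24 mm thick, 245 mm deep and 1653 mm tall, stand 592 mm apart (outside-to-outside). Between them sit 5 shelves, each 28 mm thick and 245 mm deep, spanning the full gap between the sides. The bottom shelf rests on the floor (its underside at z = 0) and the clear gap between one shelf's top and the next shelf's underside is 356 mm.


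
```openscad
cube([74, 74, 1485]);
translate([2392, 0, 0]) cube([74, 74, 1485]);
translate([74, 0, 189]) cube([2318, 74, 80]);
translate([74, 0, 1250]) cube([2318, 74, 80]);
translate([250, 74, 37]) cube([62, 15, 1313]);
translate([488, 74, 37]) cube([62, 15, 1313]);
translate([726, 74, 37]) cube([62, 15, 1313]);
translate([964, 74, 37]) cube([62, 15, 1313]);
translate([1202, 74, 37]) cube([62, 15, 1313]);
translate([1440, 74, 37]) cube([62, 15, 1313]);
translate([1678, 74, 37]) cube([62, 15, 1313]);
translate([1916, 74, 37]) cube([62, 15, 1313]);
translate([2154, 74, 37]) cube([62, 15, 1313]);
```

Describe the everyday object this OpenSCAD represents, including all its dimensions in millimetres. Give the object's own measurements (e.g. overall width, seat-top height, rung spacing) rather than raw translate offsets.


A fence section. Two 74×74 mm posts, 1485 mm tall, stand on the floor with a clear span of 2318 mm between their inner faces. Two horizontal rails of 74×80 mm section span the gap between the posts with their undersides at z = 189 mm and z = 1250 mm, flush with the posts' −y face. 9 pickets, each 62 mm wide, 15 mm thick and 1313 mm tall, are fixed to the +y face of the rails with their bottoms at z = 37 mm, spaced across the span with a 176 mm gap after the −x post and between neighbouring pickets and before the +x post.


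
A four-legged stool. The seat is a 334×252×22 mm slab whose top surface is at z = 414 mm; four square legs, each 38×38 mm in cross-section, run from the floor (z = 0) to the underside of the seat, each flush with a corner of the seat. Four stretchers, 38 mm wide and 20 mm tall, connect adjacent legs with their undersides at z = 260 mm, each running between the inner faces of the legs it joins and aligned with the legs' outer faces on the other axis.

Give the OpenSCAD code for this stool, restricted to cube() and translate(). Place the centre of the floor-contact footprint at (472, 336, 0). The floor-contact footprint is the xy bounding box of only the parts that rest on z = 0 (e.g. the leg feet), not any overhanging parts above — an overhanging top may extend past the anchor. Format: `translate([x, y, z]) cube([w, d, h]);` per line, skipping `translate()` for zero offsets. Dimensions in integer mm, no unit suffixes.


translate([305, 210, 392]) cube([334, 252, 22]);
translate([305, 210, 0]) cube([38, 38, 392]);
translate([601, 210, 0]) cube([38, 38, 392]);
translate([305, 424, 0]) cube([38, 38, 392]);
translate([601, 424, 0]) cube([38, 38, 392]);
translate([343, 210, 260]) cube([258, 38, 20]);
translate([343, 424, 260]) cube([258, 38, 20]);
translate([305, 248, 260]) cube([38, 176, 20]);
translate([601, 248, 260]) cube([38, 176, 20]);


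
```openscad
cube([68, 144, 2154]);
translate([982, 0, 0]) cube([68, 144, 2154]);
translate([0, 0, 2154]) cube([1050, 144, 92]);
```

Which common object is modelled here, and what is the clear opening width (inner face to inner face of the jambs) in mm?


A door frame. The clear opening width is 914 mm.

Two 2154 mm tall posts with a header on top — a door frame. The left jamb is 68 mm wide at x = 0; the right jamb starts at x = 982. The clear opening is 982 − 68 = 914 mm.


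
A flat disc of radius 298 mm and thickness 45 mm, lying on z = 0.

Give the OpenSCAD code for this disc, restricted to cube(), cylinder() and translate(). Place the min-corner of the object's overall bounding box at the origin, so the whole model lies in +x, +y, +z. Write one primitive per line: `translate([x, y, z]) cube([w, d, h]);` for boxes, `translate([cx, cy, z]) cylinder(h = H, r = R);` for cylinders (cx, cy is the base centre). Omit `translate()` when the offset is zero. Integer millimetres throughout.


translate([298, 298, 0]) cylinder(h = 45, r = 298);


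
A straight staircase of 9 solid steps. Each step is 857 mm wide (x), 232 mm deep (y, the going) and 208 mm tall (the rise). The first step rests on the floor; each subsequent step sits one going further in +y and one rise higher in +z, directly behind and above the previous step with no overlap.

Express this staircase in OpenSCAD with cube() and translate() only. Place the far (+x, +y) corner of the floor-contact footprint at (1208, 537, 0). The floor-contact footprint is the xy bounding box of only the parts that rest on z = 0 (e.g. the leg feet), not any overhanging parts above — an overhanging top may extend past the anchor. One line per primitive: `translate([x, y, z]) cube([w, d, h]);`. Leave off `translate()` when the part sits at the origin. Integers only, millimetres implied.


translate([351, 305, 0]) cube([857, 232, 208]);
translate([351, 537, 208]) cube([857, 232, 208]);
translate([351, 769, 416]) cube([857, 232, 208]);
translate([351, 1001, 624]) cube([857, 232, 208]);
translate([351, 1233, 832]) cube([857, 232, 208]);
translate([351, 1465, 1040]) cube([857, 232, 208]);
translate([351, 1697, 1248]) cube([857, 232, 208]);
translate([351, 1929, 1456]) cube([857, 232, 208]);
translate([351, 2161, 1664]) cube([857, 232, 208]);
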